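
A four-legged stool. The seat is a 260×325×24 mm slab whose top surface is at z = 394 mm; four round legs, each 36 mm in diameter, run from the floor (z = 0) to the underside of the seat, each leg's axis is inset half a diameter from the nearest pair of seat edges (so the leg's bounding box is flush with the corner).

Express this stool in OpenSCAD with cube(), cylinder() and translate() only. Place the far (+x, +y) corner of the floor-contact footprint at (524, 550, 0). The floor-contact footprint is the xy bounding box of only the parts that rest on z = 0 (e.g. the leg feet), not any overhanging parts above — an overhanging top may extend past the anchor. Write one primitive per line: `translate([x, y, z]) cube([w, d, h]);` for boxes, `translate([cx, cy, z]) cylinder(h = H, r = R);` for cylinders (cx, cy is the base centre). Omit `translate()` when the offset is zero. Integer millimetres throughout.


translate([264, 225, 370]) cube([260, 325, 24]);
translate([282, 243, 0]) cylinder(h = 370, r = 18);
translate([506, 243, 0]) cylinder(h = 370, r = 18);
translate([282, 532, 0]) cylinder(h = 370, r = 18);
translate([506, 532, 0]) cylinder(h = 370, r = 18);


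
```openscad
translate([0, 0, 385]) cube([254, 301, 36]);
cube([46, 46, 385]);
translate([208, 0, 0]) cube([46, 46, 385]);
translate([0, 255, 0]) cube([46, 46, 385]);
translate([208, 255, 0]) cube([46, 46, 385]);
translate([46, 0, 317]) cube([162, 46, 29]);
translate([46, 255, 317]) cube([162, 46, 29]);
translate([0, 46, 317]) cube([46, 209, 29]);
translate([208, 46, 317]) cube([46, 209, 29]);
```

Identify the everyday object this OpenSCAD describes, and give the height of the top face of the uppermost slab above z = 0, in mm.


A stool. The seat height is 421 mm.

A 254×301×36 slab at z = 385 on four corner posts — a stool. The seat top is 385 + 36 = 421 mm.


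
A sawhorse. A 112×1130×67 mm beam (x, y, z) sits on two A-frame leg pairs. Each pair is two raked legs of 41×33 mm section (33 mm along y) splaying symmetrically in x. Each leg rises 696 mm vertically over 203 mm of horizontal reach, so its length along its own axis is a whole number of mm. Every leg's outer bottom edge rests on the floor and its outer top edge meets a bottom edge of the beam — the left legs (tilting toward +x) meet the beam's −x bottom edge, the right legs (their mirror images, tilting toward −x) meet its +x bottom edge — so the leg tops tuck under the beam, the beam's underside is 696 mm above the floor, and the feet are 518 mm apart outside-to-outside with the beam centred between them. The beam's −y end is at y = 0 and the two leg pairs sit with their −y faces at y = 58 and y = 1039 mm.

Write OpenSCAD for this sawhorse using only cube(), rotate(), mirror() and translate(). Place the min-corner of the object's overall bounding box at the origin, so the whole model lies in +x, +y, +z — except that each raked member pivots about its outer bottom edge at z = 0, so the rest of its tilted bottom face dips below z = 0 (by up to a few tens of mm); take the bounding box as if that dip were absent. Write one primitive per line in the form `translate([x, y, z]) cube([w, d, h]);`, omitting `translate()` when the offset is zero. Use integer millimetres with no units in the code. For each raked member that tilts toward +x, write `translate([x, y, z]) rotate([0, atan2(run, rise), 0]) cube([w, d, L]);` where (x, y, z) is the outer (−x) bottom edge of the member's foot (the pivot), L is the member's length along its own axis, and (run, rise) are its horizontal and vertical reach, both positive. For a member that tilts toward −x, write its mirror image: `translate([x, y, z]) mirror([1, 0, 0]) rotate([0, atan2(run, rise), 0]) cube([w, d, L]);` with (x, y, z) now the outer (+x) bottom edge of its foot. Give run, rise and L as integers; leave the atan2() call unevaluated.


translate([203, 0, 696]) cube([112, 1130, 67]);
translate([0, 58, 0]) rotate([0, atan2(203, 696), 0]) cube([41, 33, 725]);
translate([518, 58, 0]) mirror([1, 0, 0]) rotate([0, atan2(203, 696), 0]) cube([41, 33, 725]);
translate([0, 1039, 0]) rotate([0, atan2(203, 696), 0]) cube([41, 33, 725]);
translate([518, 1039, 0]) mirror([1, 0, 0]) rotate([0, atan2(203, 696), 0]) cube([41, 33, 725]);


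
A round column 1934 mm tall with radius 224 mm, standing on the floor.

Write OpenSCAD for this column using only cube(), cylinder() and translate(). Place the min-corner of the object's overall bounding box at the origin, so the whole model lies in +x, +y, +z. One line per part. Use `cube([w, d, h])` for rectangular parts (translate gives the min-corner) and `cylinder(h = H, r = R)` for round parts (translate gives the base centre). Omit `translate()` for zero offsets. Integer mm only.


translate([224, 224, 0]) cylinder(h = 1934, r = 224);


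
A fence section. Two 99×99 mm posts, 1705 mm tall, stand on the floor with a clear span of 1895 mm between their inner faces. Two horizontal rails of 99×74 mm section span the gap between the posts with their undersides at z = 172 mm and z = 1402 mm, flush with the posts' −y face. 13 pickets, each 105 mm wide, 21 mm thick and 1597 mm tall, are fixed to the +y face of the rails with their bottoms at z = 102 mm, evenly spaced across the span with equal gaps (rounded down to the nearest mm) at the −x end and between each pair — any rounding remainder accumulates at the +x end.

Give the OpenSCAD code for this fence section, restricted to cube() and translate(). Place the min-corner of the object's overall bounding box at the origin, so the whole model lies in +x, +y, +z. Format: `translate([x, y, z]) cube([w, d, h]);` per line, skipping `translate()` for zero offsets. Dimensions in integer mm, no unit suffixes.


cube([99, 99, 1705]);
translate([1994, 0, 0]) cube([99, 99, 1705]);
translate([99, 0, 172]) cube([1895, 99, 74]);
translate([99, 0, 1402]) cube([1895, 99, 74]);
translate([136, 99, 102]) cube([105, 21, 1597]);
translate([278, 99, 102]) cube([105, 21, 1597]);
translate([420, 99, 102]) cube([105, 21, 1597]);
translate([562, 99, 102]) cube([105, 21, 1597]);
translate([704, 99, 102]) cube([105, 21, 1597]);
translate([846, 99, 102]) cube([105, 21, 1597]);
translate([988, 99, 102]) cube([105, 21, 1597]);
translate([1130, 99, 102]) cube([105, 21, 1597]);
translate([1272, 99, 102]) cube([105, 21, 1597]);
translate([1414, 99, 102]) cube([105, 21, 1597]);
translate([1556, 99, 102]) cube([105, 21, 1597]);
translate([1698, 99, 102]) cube([105, 21, 1597]);
translate([1840, 99, 102]) cube([105, 21, 1597]);


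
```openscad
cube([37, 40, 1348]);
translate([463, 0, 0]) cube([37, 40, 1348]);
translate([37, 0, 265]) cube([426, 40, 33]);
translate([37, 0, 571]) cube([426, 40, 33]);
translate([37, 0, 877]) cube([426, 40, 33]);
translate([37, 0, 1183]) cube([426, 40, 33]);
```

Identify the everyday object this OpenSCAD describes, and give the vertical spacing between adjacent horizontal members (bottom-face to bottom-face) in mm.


A ladder. The rung spacing is 306 mm.

Two tall 37×40 posts with 4 short bars between them — a ladder. Adjacent rungs sit at z = 265 and z = 571, so the spacing is 571 − 265 = 306 mm.


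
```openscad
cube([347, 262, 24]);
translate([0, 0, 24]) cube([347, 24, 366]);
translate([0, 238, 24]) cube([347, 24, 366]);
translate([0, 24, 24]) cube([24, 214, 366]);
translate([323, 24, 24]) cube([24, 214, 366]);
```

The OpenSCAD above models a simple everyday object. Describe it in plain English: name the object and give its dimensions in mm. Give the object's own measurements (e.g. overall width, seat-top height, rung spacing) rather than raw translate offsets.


An open-topped rectangular box: outside dimensions 347×262×390 mm, with a uniform wall and base thickness of 24 mm. The base is a full 347×262 slab on the floor; four walls sit on top of the base. The front and back walls (the −y and +y sides) span the full width; the two side walls fit between them.


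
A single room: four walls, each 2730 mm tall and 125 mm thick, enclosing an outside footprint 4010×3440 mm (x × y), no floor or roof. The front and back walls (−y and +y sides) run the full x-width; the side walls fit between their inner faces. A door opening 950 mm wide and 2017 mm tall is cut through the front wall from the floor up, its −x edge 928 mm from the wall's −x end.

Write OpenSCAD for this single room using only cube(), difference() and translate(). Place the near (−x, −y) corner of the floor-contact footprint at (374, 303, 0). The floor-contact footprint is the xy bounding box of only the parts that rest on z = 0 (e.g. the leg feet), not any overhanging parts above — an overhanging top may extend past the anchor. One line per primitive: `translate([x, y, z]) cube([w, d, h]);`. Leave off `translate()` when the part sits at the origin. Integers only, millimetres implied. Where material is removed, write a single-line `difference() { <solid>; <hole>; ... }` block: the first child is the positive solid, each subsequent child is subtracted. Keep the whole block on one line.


difference() { translate([374, 303, 0]) cube([4010, 125, 2730]); translate([1302, 303, 0]) cube([950, 125, 2017]); }
translate([374, 3618, 0]) cube([4010, 125, 2730]);
translate([374, 428, 0]) cube([125, 3190, 2730]);
translate([4259, 428, 0]) cube([125, 3190, 2730]);


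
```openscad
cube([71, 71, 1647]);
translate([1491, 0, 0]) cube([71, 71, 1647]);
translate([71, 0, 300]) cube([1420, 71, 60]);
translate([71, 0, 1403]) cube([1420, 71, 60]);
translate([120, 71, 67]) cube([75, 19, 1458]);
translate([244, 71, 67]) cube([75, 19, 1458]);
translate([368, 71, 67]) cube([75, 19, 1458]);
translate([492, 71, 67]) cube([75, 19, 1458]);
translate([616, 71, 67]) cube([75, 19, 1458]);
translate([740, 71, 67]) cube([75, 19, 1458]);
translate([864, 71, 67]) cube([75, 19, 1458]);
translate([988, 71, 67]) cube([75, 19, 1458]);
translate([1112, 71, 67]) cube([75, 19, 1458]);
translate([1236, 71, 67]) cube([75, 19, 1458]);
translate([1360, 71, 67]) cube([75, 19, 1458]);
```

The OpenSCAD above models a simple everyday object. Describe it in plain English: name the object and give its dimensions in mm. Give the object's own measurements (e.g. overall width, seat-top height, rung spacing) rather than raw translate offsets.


A fence section. Two 71×71 mm posts, 1647 mm tall, stand on the floor with a clear span of 1420 mm between their inner faces. Two horizontal rails of 71×60 mm section span the gap between the posts with their undersides at z = 300 mm and z = 1403 mm, flush with the posts' −y face. 11 pickets, each 75 mm wide, 19 mm thick and 1458 mm tall, are fixed to the +y face of the rails with their bottoms at z = 67 mm, spaced across the span with a 49 mm gap after the −x post and between neighbouring pickets, with 56 mm left before the +x post.


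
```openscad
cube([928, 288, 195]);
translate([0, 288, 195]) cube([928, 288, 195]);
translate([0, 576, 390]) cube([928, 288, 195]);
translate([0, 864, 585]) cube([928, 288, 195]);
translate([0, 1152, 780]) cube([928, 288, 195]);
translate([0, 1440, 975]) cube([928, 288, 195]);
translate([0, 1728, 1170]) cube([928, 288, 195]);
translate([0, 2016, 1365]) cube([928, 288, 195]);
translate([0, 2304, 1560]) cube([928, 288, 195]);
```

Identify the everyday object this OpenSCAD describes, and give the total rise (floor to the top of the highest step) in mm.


A staircase. The total rise is 1755 mm.

9 identical blocks, each offset up and back from the previous — a staircase. Each step is 195 mm tall and there are 9 of them, so the total rise is 9 × 195 = 1755 mm.


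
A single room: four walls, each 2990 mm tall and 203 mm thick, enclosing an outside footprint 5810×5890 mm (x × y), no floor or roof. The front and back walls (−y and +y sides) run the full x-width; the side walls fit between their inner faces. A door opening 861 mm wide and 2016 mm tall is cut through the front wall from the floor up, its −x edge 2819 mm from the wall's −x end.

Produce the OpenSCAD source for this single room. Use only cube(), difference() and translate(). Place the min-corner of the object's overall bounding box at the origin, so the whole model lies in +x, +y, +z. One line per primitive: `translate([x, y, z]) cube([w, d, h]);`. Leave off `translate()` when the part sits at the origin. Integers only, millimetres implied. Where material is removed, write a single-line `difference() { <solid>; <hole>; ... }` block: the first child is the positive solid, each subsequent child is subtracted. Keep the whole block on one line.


difference() { cube([5810, 203, 2990]); translate([2819, 0, 0]) cube([861, 203, 2016]); }
translate([0, 5687, 0]) cube([5810, 203, 2990]);
translate([0, 203, 0]) cube([203, 5484, 2990]);
translate([5607, 203, 0]) cube([203, 5484, 2990]);


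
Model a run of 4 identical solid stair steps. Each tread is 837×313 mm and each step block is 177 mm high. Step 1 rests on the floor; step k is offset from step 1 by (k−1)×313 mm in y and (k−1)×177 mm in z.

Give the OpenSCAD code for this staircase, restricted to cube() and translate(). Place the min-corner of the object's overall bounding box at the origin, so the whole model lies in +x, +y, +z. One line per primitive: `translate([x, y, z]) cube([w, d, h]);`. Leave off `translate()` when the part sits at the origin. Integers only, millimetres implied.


cube([837, 313, 177]);
translate([0, 313, 177]) cube([837, 313, 177]);
translate([0, 626, 354]) cube([837, 313, 177]);
translate([0, 939, 531]) cube([837, 313, 177]);


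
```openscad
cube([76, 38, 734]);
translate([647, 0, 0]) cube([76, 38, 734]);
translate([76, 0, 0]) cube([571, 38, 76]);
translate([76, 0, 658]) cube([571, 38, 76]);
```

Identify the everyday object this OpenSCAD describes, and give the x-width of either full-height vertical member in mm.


A picture frame. The border width is 76 mm.

Four thin pieces enclosing a rectangular opening — a picture frame. The two full-height stiles are 734 mm tall; the top rail sits at z = 658 and is 76 mm tall, so the border above the opening is 734 − 658 = 76 mm, matching the stile x-width.


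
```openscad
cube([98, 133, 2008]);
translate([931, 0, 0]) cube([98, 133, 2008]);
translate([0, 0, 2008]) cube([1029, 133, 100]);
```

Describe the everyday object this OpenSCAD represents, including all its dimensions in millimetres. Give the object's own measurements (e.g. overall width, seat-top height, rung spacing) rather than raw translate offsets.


A door frame. The clear opening is 833 mm wide and 2008 mm high. Two 98 mm wide jambs, 133 mm deep, stand either side of the opening from the floor to the top of the opening. A 100 mm thick head sits across the top of both jambs, spanning the full outside width of the frame.


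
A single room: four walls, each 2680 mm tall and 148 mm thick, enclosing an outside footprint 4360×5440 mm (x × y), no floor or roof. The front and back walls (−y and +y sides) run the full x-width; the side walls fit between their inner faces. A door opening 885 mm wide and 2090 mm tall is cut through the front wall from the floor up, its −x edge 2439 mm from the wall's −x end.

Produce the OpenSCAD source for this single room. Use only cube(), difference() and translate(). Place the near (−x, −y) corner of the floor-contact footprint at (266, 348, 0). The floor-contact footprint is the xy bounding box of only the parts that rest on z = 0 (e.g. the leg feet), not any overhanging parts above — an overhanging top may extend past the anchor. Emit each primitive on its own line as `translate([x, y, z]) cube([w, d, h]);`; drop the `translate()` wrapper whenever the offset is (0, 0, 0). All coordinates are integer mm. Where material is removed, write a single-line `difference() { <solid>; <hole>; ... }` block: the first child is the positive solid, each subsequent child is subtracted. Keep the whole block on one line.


difference() { translate([266, 348, 0]) cube([4360, 148, 2680]); translate([2705, 348, 0]) cube([885, 148, 2090]); }
translate([266, 5640, 0]) cube([4360, 148, 2680]);
translate([266, 496, 0]) cube([148, 5144, 2680]);
translate([4478, 496, 0]) cube([148, 5144, 2680]);


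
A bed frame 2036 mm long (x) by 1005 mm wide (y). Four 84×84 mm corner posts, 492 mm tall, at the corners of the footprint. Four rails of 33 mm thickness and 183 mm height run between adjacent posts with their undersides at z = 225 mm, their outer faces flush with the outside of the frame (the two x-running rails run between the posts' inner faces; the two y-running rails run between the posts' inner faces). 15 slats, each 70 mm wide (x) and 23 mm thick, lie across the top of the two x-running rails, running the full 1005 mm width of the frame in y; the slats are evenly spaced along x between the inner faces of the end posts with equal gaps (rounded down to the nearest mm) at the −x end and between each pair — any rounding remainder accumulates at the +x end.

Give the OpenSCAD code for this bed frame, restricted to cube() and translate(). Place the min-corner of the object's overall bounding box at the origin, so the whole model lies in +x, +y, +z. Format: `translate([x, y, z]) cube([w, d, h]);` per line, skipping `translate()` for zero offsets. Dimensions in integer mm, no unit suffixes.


// slat z = rail_z + rail_h = 225 + 183 = 408
// slat gap = ⌊(1868 − 15·70) / 16⌋ = 51
cube([84, 84, 492]);
translate([0, 921, 0]) cube([84, 84, 492]);
translate([1952, 0, 0]) cube([84, 84, 492]);
translate([1952, 921, 0]) cube([84, 84, 492]);
translate([84, 0, 225]) cube([1868, 33, 183]);
translate([84, 972, 225]) cube([1868, 33, 183]);
translate([0, 84, 225]) cube([33, 837, 183]);
translate([2003, 84, 225]) cube([33, 837, 183]);
translate([135, 0, 408]) cube([70, 1005, 23]);
translate([256, 0, 408]) cube([70, 1005, 23]);
translate([377, 0, 408]) cube([70, 1005, 23]);
translate([498, 0, 408]) cube([70, 1005, 23]);
translate([619, 0, 408]) cube([70, 1005, 23]);
translate([740, 0, 408]) cube([70, 1005, 23]);
translate([861, 0, 408]) cube([70, 1005, 23]);
translate([982, 0, 408]) cube([70, 1005, 23]);
translate([1103, 0, 408]) cube([70, 1005, 23]);
translate([1224, 0, 408]) cube([70, 1005, 23]);
translate([1345, 0, 408]) cube([70, 1005, 23]);
translate([1466, 0, 408]) cube([70, 1005, 23]);
translate([1587, 0, 408]) cube([70, 1005, 23]);
translate([1708, 0, 408]) cube([70, 1005, 23]);
translate([1829, 0, 408]) cube([70, 1005, 23]);


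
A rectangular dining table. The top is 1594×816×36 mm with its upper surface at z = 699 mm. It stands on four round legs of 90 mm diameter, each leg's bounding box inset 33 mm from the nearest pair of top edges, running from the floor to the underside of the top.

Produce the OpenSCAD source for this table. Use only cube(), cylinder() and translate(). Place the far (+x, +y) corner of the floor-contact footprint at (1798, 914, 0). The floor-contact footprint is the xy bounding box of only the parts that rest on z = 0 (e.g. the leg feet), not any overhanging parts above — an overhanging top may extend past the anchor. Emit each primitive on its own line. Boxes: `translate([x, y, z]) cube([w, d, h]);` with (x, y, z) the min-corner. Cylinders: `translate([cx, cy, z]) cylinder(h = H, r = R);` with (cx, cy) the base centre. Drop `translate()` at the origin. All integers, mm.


translate([237, 131, 663]) cube([1594, 816, 36]);
translate([315, 209, 0]) cylinder(h = 663, r = 45);
translate([1753, 209, 0]) cylinder(h = 663, r = 45);
translate([315, 869, 0]) cylinder(h = 663, r = 45);
translate([1753, 869, 0]) cylinder(h = 663, r = 45);


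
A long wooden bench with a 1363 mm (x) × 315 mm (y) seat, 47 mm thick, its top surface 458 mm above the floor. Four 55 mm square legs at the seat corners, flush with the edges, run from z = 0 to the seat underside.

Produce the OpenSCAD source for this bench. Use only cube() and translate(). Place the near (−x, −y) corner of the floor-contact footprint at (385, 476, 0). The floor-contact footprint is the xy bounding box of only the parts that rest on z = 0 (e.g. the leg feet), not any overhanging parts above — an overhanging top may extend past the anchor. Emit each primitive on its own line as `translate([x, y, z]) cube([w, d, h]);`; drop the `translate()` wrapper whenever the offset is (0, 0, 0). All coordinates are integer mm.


// leg_h = 458 − 47 = 411
translate([385, 476, 411]) cube([1363, 315, 47]);
translate([385, 476, 0]) cube([55, 55, 411]);
translate([385, 736, 0]) cube([55, 55, 411]);
translate([1693, 476, 0]) cube([55, 55, 411]);
translate([1693, 736, 0]) cube([55, 55, 411]);


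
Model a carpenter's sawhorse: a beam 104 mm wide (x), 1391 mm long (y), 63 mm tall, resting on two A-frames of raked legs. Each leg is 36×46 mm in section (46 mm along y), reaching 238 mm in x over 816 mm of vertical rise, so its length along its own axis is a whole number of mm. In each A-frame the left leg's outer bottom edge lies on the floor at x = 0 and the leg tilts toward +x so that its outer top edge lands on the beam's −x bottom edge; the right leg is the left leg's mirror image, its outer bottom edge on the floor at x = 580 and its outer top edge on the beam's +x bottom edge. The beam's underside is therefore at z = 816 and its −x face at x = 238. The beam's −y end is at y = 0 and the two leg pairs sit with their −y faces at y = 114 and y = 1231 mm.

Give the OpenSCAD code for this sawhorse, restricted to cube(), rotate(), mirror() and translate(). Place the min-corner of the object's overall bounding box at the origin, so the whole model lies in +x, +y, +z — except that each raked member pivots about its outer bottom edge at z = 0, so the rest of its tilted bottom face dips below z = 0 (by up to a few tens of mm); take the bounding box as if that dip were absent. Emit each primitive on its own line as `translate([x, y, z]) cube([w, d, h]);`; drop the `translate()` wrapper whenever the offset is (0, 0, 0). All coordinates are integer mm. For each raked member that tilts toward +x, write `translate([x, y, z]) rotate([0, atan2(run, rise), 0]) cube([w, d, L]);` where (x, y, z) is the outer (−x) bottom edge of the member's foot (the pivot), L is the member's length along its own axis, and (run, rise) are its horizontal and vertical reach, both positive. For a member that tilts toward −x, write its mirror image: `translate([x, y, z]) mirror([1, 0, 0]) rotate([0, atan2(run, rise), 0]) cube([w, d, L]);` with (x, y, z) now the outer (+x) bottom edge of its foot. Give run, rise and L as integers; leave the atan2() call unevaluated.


translate([238, 0, 816]) cube([104, 1391, 63]);
translate([0, 114, 0]) rotate([0, atan2(238, 816), 0]) cube([36, 46, 850]);
translate([580, 114, 0]) mirror([1, 0, 0]) rotate([0, atan2(238, 816), 0]) cube([36, 46, 850]);
translate([0, 1231, 0]) rotate([0, atan2(238, 816), 0]) cube([36, 46, 850]);
translate([580, 1231, 0]) mirror([1, 0, 0]) rotate([0, atan2(238, 816), 0]) cube([36, 46, 850]);


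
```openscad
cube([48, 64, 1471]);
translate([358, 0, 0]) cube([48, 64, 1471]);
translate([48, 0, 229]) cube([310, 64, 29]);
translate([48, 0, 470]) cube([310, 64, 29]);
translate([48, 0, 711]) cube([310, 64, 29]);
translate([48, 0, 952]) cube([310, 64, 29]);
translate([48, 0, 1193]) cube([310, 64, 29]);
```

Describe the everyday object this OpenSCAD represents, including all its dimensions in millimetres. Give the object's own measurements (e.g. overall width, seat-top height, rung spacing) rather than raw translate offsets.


A straight ladder. Two 48×64 mm vertical rails, 1471 mm tall, stand 406 mm apart (outside-to-outside) with their front faces coplanar on the −y side. 5 rungs, each 64 mm deep and 29 mm tall, span between the inner faces of the rails, front faces flush with the rails. The lowest rung's underside is at z = 229 mm and rungs are spaced 241 mm apart (underside to underside).


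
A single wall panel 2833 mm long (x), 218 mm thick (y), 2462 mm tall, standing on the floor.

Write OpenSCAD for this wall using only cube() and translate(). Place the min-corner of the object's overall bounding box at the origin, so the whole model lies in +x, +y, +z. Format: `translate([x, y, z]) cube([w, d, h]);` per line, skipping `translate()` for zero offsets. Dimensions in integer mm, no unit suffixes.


cube([2833, 218, 2462]);


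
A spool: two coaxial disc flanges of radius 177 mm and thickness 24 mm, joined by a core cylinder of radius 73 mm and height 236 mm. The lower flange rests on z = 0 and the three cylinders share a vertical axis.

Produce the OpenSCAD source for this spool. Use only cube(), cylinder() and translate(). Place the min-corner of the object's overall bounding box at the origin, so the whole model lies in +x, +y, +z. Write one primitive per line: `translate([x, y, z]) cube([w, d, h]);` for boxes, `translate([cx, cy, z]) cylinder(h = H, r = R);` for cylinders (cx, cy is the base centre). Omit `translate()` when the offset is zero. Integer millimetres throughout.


translate([177, 177, 0]) cylinder(h = 24, r = 177);
translate([177, 177, 24]) cylinder(h = 236, r = 73);
translate([177, 177, 260]) cylinder(h = 24, r = 177);


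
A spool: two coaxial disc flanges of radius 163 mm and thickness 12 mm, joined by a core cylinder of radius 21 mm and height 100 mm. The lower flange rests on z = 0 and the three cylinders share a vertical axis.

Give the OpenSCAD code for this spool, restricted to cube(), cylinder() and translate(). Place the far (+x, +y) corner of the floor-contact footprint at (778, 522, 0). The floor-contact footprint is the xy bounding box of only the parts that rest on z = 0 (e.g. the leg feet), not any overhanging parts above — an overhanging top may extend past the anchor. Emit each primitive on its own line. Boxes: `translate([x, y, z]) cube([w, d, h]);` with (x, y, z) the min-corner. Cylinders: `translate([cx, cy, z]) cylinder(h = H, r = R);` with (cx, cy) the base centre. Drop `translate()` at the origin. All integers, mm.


translate([615, 359, 0]) cylinder(h = 12, r = 163);
translate([615, 359, 12]) cylinder(h = 100, r = 21);
translate([615, 359, 112]) cylinder(h = 12, r = 163);


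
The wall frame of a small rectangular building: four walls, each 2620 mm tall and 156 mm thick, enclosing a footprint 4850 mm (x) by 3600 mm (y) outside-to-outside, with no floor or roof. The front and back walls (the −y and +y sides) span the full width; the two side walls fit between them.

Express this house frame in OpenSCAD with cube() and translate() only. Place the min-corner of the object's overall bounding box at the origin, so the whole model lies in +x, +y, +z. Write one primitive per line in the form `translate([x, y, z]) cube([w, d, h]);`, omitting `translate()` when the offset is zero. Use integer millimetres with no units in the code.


cube([4850, 156, 2620]);
translate([0, 3444, 0]) cube([4850, 156, 2620]);
translate([0, 156, 0]) cube([156, 3288, 2620]);
translate([4694, 156, 0]) cube([156, 3288, 2620]);


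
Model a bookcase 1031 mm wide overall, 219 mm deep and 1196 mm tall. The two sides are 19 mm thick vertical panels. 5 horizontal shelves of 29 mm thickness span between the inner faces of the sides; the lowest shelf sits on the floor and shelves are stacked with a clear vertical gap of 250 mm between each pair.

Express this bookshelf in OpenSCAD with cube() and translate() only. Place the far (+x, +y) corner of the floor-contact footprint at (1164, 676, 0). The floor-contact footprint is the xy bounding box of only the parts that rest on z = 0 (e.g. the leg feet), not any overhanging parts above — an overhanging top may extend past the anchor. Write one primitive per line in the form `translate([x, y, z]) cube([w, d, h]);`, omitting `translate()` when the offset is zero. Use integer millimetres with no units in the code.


translate([133, 457, 0]) cube([19, 219, 1196]);
translate([1145, 457, 0]) cube([19, 219, 1196]);
translate([152, 457, 0]) cube([993, 219, 29]);
translate([152, 457, 279]) cube([993, 219, 29]);
translate([152, 457, 558]) cube([993, 219, 29]);
translate([152, 457, 837]) cube([993, 219, 29]);
translate([152, 457, 1116]) cube([993, 219, 29]);


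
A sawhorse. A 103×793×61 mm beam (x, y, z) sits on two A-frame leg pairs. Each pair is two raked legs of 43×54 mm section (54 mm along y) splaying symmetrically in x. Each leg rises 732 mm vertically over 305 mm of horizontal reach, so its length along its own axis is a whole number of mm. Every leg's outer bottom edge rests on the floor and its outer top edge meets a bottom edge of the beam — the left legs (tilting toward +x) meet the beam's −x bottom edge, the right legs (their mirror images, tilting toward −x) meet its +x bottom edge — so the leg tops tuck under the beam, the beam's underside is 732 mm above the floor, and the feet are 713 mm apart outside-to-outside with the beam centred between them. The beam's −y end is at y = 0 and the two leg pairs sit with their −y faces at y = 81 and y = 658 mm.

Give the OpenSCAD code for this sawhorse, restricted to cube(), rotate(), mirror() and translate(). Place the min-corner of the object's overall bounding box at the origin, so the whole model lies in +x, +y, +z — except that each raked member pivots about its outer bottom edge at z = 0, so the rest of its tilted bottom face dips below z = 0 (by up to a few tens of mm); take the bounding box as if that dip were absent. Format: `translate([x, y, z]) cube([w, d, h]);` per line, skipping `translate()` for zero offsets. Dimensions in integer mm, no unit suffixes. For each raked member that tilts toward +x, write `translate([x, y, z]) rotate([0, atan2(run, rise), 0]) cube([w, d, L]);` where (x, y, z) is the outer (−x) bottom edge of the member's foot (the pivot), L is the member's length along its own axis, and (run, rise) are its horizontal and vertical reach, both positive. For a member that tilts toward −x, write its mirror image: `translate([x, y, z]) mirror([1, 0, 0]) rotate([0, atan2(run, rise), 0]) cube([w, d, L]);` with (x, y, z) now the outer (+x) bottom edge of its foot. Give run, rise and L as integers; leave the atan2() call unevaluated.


translate([305, 0, 732]) cube([103, 793, 61]);
translate([0, 81, 0]) rotate([0, atan2(305, 732), 0]) cube([43, 54, 793]);
translate([713, 81, 0]) mirror([1, 0, 0]) rotate([0, atan2(305, 732), 0]) cube([43, 54, 793]);
translate([0, 658, 0]) rotate([0, atan2(305, 732), 0]) cube([43, 54, 793]);
translate([713, 658, 0]) mirror([1, 0, 0]) rotate([0, atan2(305, 732), 0]) cube([43, 54, 793]);


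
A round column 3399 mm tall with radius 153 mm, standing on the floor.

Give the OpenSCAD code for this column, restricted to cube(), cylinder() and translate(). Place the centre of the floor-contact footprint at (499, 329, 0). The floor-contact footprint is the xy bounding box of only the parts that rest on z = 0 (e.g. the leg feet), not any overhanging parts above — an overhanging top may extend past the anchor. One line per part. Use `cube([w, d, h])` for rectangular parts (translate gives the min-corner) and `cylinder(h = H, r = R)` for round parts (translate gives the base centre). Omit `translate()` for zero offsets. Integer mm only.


translate([499, 329, 0]) cylinder(h = 3399, r = 153);


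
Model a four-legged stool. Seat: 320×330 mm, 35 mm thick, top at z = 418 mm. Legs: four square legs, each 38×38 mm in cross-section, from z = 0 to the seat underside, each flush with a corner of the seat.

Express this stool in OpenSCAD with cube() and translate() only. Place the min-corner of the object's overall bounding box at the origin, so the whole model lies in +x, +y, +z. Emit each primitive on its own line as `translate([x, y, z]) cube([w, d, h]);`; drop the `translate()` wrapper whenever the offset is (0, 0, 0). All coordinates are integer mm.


translate([0, 0, 383]) cube([320, 330, 35]);
cube([38, 38, 383]);
translate([282, 0, 0]) cube([38, 38, 383]);
translate([0, 292, 0]) cube([38, 38, 383]);
translate([282, 292, 0]) cube([38, 38, 383]);


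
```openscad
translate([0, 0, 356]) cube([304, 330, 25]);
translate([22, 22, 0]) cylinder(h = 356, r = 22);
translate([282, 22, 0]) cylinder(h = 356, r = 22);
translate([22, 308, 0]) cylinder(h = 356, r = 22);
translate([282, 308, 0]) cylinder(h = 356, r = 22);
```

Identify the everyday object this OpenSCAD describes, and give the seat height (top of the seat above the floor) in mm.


A stool. The seat height is 381 mm.

A 304×330×25 slab at z = 356 on four corner cylinders — a stool. The seat top is 356 + 25 = 381 mm.


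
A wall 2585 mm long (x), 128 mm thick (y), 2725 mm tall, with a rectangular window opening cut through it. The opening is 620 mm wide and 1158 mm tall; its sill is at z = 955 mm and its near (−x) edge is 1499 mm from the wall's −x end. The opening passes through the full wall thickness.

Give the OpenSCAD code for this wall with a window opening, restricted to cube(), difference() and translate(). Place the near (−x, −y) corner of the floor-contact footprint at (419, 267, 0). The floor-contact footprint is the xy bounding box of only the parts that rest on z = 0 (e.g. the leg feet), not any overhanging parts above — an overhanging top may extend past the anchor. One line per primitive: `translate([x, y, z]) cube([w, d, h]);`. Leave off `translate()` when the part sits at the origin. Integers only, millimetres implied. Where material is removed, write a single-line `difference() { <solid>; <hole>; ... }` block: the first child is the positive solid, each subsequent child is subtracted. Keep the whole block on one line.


difference() { translate([419, 267, 0]) cube([2585, 128, 2725]); translate([1918, 267, 955]) cube([620, 128, 1158]); }


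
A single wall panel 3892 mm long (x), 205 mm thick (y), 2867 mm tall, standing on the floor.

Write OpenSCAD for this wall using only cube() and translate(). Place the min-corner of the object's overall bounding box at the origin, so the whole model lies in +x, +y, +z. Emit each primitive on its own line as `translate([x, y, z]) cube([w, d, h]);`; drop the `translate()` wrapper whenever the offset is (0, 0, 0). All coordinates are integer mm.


cube([3892, 205, 2867]);


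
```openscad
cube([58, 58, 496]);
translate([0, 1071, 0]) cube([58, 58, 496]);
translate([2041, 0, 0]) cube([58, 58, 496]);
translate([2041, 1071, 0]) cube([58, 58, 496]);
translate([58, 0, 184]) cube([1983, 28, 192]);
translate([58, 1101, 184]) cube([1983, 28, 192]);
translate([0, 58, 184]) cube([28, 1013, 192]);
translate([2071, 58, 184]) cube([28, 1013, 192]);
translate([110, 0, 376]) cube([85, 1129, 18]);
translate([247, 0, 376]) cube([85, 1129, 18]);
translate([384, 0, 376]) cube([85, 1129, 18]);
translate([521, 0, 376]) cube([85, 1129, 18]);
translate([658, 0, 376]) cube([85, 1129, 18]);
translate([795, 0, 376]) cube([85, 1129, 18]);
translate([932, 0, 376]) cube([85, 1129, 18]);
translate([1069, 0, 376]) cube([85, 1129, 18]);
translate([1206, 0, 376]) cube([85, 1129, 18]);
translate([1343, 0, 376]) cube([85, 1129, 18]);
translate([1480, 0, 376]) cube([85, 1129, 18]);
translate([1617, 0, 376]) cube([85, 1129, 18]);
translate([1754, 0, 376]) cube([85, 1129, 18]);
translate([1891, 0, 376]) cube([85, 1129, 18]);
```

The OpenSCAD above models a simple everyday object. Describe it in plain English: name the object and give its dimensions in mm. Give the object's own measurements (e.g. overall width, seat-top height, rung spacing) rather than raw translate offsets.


A bed frame 2099 mm long (x) by 1129 mm wide (y). Four 58×58 mm corner posts, 496 mm tall, at the corners of the footprint. Four rails of 28 mm thickness and 192 mm height run between adjacent posts with their undersides at z = 184 mm, their outer faces flush with the outside of the frame (the two x-running rails run between the posts' inner faces; the two y-running rails run between the posts' inner faces). 14 slats, each 85 mm wide (x) and 18 mm thick, lie across the top of the two x-running rails, running the full 1129 mm width of the frame in y; along x they sit between the end posts with a 52 mm gap after the −x posts and between neighbouring slats, leaving 65 mm before the +x posts.


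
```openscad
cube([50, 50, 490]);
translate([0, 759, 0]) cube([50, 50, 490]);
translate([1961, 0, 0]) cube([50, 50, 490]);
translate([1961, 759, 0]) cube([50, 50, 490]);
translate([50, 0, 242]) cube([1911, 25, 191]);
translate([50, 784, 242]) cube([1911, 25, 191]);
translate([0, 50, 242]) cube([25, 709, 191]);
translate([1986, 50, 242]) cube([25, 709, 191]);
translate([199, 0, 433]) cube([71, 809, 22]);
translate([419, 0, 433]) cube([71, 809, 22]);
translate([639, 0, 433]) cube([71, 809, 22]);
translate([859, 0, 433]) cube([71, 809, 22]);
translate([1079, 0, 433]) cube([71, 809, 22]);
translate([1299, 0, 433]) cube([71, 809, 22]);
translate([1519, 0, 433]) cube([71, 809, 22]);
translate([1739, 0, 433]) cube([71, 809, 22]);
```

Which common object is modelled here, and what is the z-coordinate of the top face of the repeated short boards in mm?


A bed frame. The slat-top height is 455 mm.

Four posts, four rails, and a row of slats — a bed frame. Slats sit on the rails at z = 242 + 191 = 433; with slat thickness 22, the top is 455 mm.


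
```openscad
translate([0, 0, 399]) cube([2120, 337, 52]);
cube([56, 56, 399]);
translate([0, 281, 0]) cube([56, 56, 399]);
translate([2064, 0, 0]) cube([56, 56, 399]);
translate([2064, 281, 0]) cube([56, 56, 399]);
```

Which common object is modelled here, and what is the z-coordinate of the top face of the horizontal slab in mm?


A bench. The seat-top height is 451 mm.

A long slab on four corner posts — a bench. The slab sits at z = 399 with thickness 52, so the top is 399 + 52 = 451 mm.


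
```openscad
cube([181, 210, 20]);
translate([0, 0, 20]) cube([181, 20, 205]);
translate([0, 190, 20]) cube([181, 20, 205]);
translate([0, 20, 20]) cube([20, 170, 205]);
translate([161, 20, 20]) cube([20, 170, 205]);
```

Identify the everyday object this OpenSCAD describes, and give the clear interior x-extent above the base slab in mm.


An open box. The internal width is 141 mm.

A 181×210 base slab with four walls standing on it — an open box. The base is 181 mm wide and the walls are 20 mm thick, so the internal width is 181 − 2 × 20 = 141 mm.


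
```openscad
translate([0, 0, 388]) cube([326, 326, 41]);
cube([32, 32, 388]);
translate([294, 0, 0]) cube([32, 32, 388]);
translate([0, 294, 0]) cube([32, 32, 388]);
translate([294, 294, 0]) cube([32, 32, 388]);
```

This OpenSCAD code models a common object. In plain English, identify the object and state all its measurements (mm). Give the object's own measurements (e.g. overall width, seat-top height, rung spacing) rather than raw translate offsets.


A four-legged stool. The seat is a 326×326×41 mm slab whose top surface is at z = 429 mm; four square legs, each 32×32 mm in cross-section, run from the floor (z = 0) to the underside of the seat, each flush with a corner of the seat.


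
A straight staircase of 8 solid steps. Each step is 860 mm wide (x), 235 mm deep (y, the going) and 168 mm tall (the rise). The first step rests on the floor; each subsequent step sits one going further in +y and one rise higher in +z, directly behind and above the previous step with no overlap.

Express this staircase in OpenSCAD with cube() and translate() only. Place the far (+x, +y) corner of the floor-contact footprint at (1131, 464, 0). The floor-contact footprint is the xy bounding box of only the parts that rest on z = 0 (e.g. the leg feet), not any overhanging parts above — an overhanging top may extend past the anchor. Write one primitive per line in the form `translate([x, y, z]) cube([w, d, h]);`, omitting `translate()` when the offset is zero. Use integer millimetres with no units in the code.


translate([271, 229, 0]) cube([860, 235, 168]);
translate([271, 464, 168]) cube([860, 235, 168]);
translate([271, 699, 336]) cube([860, 235, 168]);
translate([271, 934, 504]) cube([860, 235, 168]);
translate([271, 1169, 672]) cube([860, 235, 168]);
translate([271, 1404, 840]) cube([860, 235, 168]);
translate([271, 1639, 1008]) cube([860, 235, 168]);
translate([271, 1874, 1176]) cube([860, 235, 168]);


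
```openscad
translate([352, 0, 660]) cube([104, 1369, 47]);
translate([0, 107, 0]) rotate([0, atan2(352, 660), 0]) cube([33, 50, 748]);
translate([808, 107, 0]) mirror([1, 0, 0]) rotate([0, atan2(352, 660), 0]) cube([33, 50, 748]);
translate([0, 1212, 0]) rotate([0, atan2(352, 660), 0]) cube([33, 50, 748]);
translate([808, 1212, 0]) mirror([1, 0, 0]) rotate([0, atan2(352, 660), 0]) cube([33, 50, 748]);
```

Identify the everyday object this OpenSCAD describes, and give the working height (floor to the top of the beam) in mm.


A sawhorse. The overall height is 707 mm.

A beam across two mirrored pairs of raked legs — a sawhorse. The beam's underside is at z = 660 (matching the legs' vertical rise in atan2(352, 660)) and the beam is 47 mm tall, so its top is at 660 + 47 = 707 mm. The raked legs top out at the beam's underside, so that is the highest point.
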